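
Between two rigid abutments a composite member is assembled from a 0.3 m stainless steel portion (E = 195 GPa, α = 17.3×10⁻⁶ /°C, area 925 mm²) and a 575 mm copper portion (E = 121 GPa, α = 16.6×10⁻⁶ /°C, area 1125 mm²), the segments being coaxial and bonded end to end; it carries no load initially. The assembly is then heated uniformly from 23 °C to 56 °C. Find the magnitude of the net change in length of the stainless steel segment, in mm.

If the supports were absent, the total length change would be Σ αᵢΔT Lᵢ = 17.3×10⁻⁶×33×300 + 16.6×10⁻⁶×33×575 = 0.4863 mm.
Since the ends are fixed, an axial force P builds up, equal in every segment, with P · Σ Lᵢ/(AᵢEᵢ) = δ_free.
The series flexibility is Σ Lᵢ/(AᵢEᵢ) = 300/(925×195×10³) + 575/(1125×121×10³) = 5.887×10⁻⁶ mm/N.
P = 0.4863 / 5.887×10⁻⁶ = 82590 N = 82.59 kN, compressive.
For the stainless steel segment, free thermal change = 17.3×10⁻⁶×33×300 = 0.1713 mm and elastic change from P = 82590×300/(925×195×10³) = 0.1374 mm; these oppose, so the net change is 0.0339 mm (segment lengthens).

|ΔL| ≈ 0.0339 mm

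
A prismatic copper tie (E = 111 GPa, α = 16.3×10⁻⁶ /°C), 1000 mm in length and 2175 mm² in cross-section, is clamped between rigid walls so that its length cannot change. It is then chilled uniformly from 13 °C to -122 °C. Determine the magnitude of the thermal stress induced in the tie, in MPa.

σ ≈ 244 MPa (tensile)

Because both ends are immovable the net strain is zero, and the suppressed thermal strain is αΔT = 16.3×10⁻⁶ × 135 = 2200.5×10⁻⁶.
The stress required to suppress this strain is σ = Eε = 111×10³ × 2200.5×10⁻⁶ = 244.3 MPa, tensile since the tie is trying to contract.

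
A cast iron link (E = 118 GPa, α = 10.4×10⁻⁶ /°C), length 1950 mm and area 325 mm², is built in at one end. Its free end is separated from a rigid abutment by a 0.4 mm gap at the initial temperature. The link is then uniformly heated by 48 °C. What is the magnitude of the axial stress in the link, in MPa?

σ ≈ 34.7 MPa (compressive)

If the wall were absent the link would grow by αΔT L = 10.4×10⁻⁶ × 48 × 1950 = 0.9734 mm.
After closing the 0.4 mm clearance, 0.9734 − 0.4 = 0.5734 mm of expansion remains to be suppressed by the wall.
Compatibility: PL/(AE) = 0.5734 mm, so σ = P/A = E × (0.5734/1950) = 34.7 MPa.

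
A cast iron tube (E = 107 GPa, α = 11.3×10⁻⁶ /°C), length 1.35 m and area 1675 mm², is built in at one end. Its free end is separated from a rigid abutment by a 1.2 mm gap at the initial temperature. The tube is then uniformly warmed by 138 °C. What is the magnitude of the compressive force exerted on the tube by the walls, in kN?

P ≈ 120 kN

Free thermal elongation = αΔT L = 11.3×10⁻⁶ × 138 × 1350 = 2.105 mm.
After closing the 1.2 mm clearance, 2.105 − 1.2 = 0.9052 mm of expansion remains to be suppressed by the wall.
Compatibility: PL/(AE) = 0.9052 mm, so σ = P/A = E × (0.9052/1350) = 71.74 MPa.
Force on the wall = σA = 71.74 × 1675 mm² = 120.2 kN.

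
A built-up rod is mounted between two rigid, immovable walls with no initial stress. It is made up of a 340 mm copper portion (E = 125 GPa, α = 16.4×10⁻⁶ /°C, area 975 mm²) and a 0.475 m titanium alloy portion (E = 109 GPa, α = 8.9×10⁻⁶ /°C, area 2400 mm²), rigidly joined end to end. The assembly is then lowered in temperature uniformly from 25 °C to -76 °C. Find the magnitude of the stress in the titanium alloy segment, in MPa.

σ ≈ 89.6 MPa (tensile)

Free thermal contraction of the whole bar: Σ αᵢΔT Lᵢ = 16.4×10⁻⁶×101×340 + 8.9×10⁻⁶×101×475 = 0.9902 mm.
The walls prevent any net length change, so an axial force P (same in every segment) develops. Compatibility: P · Σ Lᵢ/(AᵢEᵢ) = δ_free.
The series flexibility is Σ Lᵢ/(AᵢEᵢ) = 340/(975×125×10³) + 475/(2400×109×10³) = 4.605×10⁻⁶ mm/N.
Hence P = δ_free / Σ(L/AE) = 0.9902/4.605×10⁻⁶ = 215 kN (tensile).
σ_{titanium alloy} = P / A = 215000 / 2400 = 89.58 MPa.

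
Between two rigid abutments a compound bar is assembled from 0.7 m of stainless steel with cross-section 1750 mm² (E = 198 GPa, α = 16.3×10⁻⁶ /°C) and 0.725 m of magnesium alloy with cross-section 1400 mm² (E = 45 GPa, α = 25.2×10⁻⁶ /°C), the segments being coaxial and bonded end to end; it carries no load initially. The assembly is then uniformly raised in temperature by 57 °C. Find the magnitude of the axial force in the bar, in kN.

P ≈ 125 kN (compressive)

Free thermal expansion of the whole bar: Σ αᵢΔT Lᵢ = 16.3×10⁻⁶×57×700 + 25.2×10⁻⁶×57×725 = 1.692 mm.
Since the ends are fixed, an axial force P builds up, equal in every segment, with P · Σ Lᵢ/(AᵢEᵢ) = δ_free.
The series flexibility is Σ Lᵢ/(AᵢEᵢ) = 700/(1750×198×10³) + 725/(1400×45×10³) = 1.353×10⁻⁵ mm/N.
Hence P = δ_free / Σ(L/AE) = 1.692/1.353×10⁻⁵ = 125.1 kN (compressive).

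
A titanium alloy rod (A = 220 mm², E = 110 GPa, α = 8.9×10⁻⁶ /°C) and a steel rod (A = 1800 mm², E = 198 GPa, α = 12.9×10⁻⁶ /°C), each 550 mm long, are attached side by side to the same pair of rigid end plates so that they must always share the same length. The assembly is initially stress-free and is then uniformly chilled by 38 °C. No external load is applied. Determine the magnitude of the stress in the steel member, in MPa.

σ ≈ 1.91 MPa (tensile)

Equilibrium of a rigid end plate with no external load gives equal and opposite internal forces ±P in the two members. Since α_{steel} > α_{titanium alloy}, cooling drives the steel into tension and the titanium alloy into compression.
Setting the final lengths equal and cancelling L: (α₁ − α₂)ΔT = P/(A₁E₁) + P/(A₂E₂).
|α₁ − α₂|·ΔT = 4×10⁻⁶ × 38 = 0.000152.
1/(A₁E₁) + 1/(A₂E₂) = 1/(220×110×10³) + 1/(1800×198×10³) = 4.413×10⁻⁸ N⁻¹.
P = 0.000152 / 4.413×10⁻⁸ = 3445 N = 3.445 kN.
σ_{steel} = P/A₂ = 3445/1800 = 1.914 MPa, tensile.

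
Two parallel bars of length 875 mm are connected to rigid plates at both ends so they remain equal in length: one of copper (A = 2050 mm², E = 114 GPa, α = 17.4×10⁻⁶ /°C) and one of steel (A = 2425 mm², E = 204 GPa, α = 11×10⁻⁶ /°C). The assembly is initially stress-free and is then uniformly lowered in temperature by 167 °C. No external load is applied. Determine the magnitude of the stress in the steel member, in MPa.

The copper has the larger α, so on cooling it would change length more than the steel if both were free. The rigid plates force a common final length, so the copper is put into tension and the steel into compression, with equal and opposite forces P (no external load).
Compatibility of the two members (thermal + elastic change equal): (α₁ − α₂)ΔT = P·[1/(A₁E₁) + 1/(A₂E₂)].
|α₁ − α₂|·ΔT = 6.4×10⁻⁶ × 167 = 0.001069.
1/(A₁E₁) + 1/(A₂E₂) = 1/(2050×114×10³) + 1/(2425×204×10³) = 6.3×10⁻⁹ N⁻¹.
P = 0.001069 / 6.3×10⁻⁹ = 169600 N = 169.6 kN.
σ_{steel} = P/A₂ = 169600/2425 = 69.95 MPa, compressive.

σ ≈ 70 MPa (compressive)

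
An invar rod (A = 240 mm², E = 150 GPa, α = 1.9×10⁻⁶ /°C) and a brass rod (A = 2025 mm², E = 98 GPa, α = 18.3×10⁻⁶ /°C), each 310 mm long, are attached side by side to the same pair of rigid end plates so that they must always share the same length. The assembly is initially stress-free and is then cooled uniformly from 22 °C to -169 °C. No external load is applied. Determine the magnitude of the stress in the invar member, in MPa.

σ ≈ 398 MPa (compressive)

Equilibrium of a rigid end plate with no external load gives equal and opposite internal forces ±P in the two members. Since α_{brass} > α_{invar}, cooling drives the brass into tension and the invar into compression.
Equating the net (thermal + elastic) strains gives |α₁ − α₂|·ΔT = P·[1/(A₁E₁) + 1/(A₂E₂)].
|α₁ − α₂|·ΔT = 16.4×10⁻⁶ × 191 = 0.003132.
1/(A₁E₁) + 1/(A₂E₂) = 1/(240×150×10³) + 1/(2025×98×10³) = 3.282×10⁻⁸ N⁻¹.
So P = 0.003132 / 3.282×10⁻⁸ = 95.45 kN.
σ_{invar} = P/A₁ = 95450/240 = 397.7 MPa, compressive.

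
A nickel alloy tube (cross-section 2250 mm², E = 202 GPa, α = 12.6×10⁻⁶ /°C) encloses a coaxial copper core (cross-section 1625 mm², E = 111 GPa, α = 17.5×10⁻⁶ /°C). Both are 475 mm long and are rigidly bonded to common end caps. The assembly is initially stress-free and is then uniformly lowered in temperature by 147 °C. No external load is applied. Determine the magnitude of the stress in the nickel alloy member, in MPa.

The copper has the larger α, so on cooling it would change length more than the nickel alloy if both were free. The rigid plates force a common final length, so the copper is put into tension and the nickel alloy into compression, with equal and opposite forces P (no external load).
Compatibility of the two members (thermal + elastic change equal): (α₁ − α₂)ΔT = P·[1/(A₁E₁) + 1/(A₂E₂)].
|α₁ − α₂|·ΔT = 4.9×10⁻⁶ × 147 = 0.0007203.
1/(A₁E₁) + 1/(A₂E₂) = 1/(2250×202×10³) + 1/(1625×111×10³) = 7.744×10⁻⁹ N⁻¹.
So P = 0.0007203 / 7.744×10⁻⁹ = 93.01 kN.
σ_{nickel alloy} = P/A₁ = 93010/2250 = 41.34 MPa, compressive.

σ ≈ 41.3 MPa (compressive)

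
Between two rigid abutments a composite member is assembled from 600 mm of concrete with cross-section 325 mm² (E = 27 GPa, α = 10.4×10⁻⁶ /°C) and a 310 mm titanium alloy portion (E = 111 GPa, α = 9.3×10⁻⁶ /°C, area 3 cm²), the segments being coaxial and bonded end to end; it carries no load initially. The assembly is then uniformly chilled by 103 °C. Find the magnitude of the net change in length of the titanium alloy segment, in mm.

|ΔL| ≈ 0.184 mm

Free thermal contraction of the whole bar: Σ αᵢΔT Lᵢ = 10.4×10⁻⁶×103×600 + 9.3×10⁻⁶×103×310 = 0.9397 mm.
The walls prevent any net length change, so an axial force P (same in every segment) develops. Compatibility: P · Σ Lᵢ/(AᵢEᵢ) = δ_free.
The series flexibility is Σ Lᵢ/(AᵢEᵢ) = 600/(325×27×10³) + 310/(300×111×10³) = 7.769×10⁻⁵ mm/N.
P = 0.9397 / 7.769×10⁻⁵ = 12100 N = 12.1 kN, tensile.
For the titanium alloy segment, free thermal change = 9.3×10⁻⁶×103×310 = 0.2969 mm and elastic change from P = 12100×310/(300×111×10³) = 0.1126 mm; these oppose, so the net change is 0.184 mm (segment shortens).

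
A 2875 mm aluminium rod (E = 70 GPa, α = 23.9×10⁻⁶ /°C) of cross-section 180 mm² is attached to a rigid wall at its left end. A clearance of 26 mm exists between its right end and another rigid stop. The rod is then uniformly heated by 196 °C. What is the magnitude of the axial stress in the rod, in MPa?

Free thermal elongation = αΔT L = 23.9×10⁻⁶ × 196 × 2875 = 13.47 mm.
Since δ_free = 13.5 mm is less than the 26 mm gap, the rod never touches the wall. No axial force develops.

σ ≈ 0 MPa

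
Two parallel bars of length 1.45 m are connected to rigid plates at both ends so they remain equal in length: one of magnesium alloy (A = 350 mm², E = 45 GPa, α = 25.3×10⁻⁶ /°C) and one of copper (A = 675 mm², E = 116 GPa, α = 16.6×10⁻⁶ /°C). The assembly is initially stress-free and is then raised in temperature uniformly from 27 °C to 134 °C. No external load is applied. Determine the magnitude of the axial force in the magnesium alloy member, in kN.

P ≈ 12.2 kN (compressive in the magnesium alloy)

The magnesium alloy has the larger α, so on heating it would change length more than the copper if both were free. The rigid plates force a common final length, so the magnesium alloy is put into compression and the copper into tension, with equal and opposite forces P (no external load).
Setting the final lengths equal and cancelling L: (α₁ − α₂)ΔT = P/(A₁E₁) + P/(A₂E₂).
|α₁ − α₂|·ΔT = 8.7×10⁻⁶ × 107 = 0.0009309.
1/(A₁E₁) + 1/(A₂E₂) = 1/(350×45×10³) + 1/(675×116×10³) = 7.626×10⁻⁸ N⁻¹.
P = 0.0009309 / 7.626×10⁻⁸ = 12210 N = 12.21 kN.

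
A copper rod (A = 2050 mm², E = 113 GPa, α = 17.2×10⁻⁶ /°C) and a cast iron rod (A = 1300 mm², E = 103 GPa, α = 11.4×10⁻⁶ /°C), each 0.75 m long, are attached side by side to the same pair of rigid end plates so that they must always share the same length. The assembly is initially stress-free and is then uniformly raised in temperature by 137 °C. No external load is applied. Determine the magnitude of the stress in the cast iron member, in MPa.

Both members must finish at the same length. With the larger α, the copper tends to over-expand; the plates restrain it, putting the copper in compression and the cast iron in tension. With no external load the two internal forces are equal and opposite, magnitude P.
Equating the net (thermal + elastic) strains gives |α₁ − α₂|·ΔT = P·[1/(A₁E₁) + 1/(A₂E₂)].
|α₁ − α₂|·ΔT = 5.8×10⁻⁶ × 137 = 0.0007946.
1/(A₁E₁) + 1/(A₂E₂) = 1/(2050×113×10³) + 1/(1300×103×10³) = 1.179×10⁻⁸ N⁻¹.
P = 0.0007946 / 1.179×10⁻⁸ = 67420 N = 67.42 kN.
σ_{cast iron} = P/A₂ = 67420/1300 = 51.86 MPa, tensile.

σ ≈ 51.9 MPa (tensile)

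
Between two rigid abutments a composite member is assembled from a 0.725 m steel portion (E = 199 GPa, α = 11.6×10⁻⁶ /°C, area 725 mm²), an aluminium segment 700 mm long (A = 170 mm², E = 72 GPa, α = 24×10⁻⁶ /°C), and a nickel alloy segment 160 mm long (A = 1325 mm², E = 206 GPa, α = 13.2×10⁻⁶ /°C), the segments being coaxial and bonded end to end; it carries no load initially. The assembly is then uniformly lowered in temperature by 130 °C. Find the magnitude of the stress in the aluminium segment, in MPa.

σ ≈ 333 MPa (tensile)

With the walls removed the bar would change length by δ_free = Σ αᵢΔT Lᵢ = 11.6×10⁻⁶×130×725 + 24×10⁻⁶×130×700 + 13.2×10⁻⁶×130×160 = 3.552 mm.
Since the ends are fixed, an axial force P builds up, equal in every segment, with P · Σ Lᵢ/(AᵢEᵢ) = δ_free.
The series flexibility is Σ Lᵢ/(AᵢEᵢ) = 725/(725×199×10³) + 700/(170×72×10³) + 160/(1325×206×10³) = 6.28×10⁻⁵ mm/N.
So P = 3.552 / 6.28×10⁻⁵ = 56.56 kN, tensile.
σ_{aluminium} = P / A = 56560 / 170 = 332.7 MPa.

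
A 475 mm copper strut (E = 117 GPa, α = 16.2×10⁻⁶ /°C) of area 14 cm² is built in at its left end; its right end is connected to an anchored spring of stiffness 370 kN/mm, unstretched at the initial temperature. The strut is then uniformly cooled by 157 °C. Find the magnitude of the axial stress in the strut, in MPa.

σ ≈ 154 MPa (tensile)

The unrestrained thermal change is αΔT L = 16.2×10⁻⁶ × 157 × 475 = 1.208 mm.
Let P be the tensile force in the spring. The strut extends elastically by PL/(AE) and the spring stretches by P/k; together these equal δ_free.
P [ L/(AE) + 1/k ] = δ_free → P [ 475/(1400×117×10³) + 1/(370×10³) ] = 1.208.
P = 1.208 / 5.603×10⁻⁶ = 215600 N.
σ = P/A = 215600/1400 = 154 MPa.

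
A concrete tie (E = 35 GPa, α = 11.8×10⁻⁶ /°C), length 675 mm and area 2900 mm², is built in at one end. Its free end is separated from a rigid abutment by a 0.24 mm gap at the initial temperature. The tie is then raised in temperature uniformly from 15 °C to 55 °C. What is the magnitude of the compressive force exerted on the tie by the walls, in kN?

Free thermal elongation = αΔT L = 11.8×10⁻⁶ × 40 × 675 = 0.3186 mm.
After closing the 0.24 mm clearance, 0.3186 − 0.24 = 0.0786 mm of expansion remains to be suppressed by the wall.
That suppressed elongation corresponds to σ = E·Δ/L = 35×10³ × 0.0786/675 = 4.076 MPa.
Force on the wall = σA = 4.076 × 2900 mm² = 11.82 kN.

P ≈ 11.8 kN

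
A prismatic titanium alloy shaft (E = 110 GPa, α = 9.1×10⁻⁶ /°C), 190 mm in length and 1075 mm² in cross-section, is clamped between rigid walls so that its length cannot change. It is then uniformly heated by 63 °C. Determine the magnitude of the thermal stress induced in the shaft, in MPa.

σ ≈ 63.1 MPa (compressive)

Because both ends are immovable the net strain is zero, and the suppressed thermal strain is αΔT = 9.1×10⁻⁶ × 63 = 573.3×10⁻⁶.
Hence σ = E·αΔT = 110×10³ × 573.3×10⁻⁶ = 63.06 MPa, compressive.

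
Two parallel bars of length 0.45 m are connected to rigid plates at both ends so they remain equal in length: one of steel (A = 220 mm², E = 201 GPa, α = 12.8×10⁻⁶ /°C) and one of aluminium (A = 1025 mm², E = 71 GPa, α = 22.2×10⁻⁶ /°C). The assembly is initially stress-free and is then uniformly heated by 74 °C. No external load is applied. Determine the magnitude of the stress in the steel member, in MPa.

Equilibrium of a rigid end plate with no external load gives equal and opposite internal forces ±P in the two members. Since α_{aluminium} > α_{steel}, heating drives the aluminium into compression and the steel into tension.
Compatibility of the two members (thermal + elastic change equal): (α₁ − α₂)ΔT = P·[1/(A₁E₁) + 1/(A₂E₂)].
|α₁ − α₂|·ΔT = 9.4×10⁻⁶ × 74 = 0.0006956.
1/(A₁E₁) + 1/(A₂E₂) = 1/(220×201×10³) + 1/(1025×71×10³) = 3.636×10⁻⁸ N⁻¹.
So P = 0.0006956 / 3.636×10⁻⁸ = 19.13 kN.
σ_{steel} = P/A₁ = 19130/220 = 86.97 MPa, tensile.

σ ≈ 87 MPa (tensile)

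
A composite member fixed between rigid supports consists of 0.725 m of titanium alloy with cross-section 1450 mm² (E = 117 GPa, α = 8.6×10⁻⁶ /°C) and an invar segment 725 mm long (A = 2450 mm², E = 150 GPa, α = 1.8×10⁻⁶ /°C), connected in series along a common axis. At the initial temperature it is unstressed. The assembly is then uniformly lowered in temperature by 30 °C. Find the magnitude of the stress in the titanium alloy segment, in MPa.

σ ≈ 25 MPa (tensile)

With the walls removed the bar would change length by δ_free = Σ αᵢΔT Lᵢ = 8.6×10⁻⁶×30×725 + 1.8×10⁻⁶×30×725 = 0.2262 mm.
The walls prevent any net length change, so an axial force P (same in every segment) develops. Compatibility: P · Σ Lᵢ/(AᵢEᵢ) = δ_free.
The series flexibility is Σ Lᵢ/(AᵢEᵢ) = 725/(1450×117×10³) + 725/(2450×150×10³) = 6.246×10⁻⁶ mm/N.
P = 0.2262 / 6.246×10⁻⁶ = 36210 N = 36.21 kN, tensile.
σ_{titanium alloy} = P / A = 36210 / 1450 = 24.97 MPa.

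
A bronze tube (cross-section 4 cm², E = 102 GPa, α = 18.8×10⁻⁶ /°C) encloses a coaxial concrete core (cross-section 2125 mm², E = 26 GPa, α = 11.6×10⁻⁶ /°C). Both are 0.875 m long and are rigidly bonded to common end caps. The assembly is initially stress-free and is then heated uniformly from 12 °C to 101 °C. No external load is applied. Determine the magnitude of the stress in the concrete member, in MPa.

σ ≈ 7.08 MPa (tensile)

Equilibrium of a rigid end plate with no external load gives equal and opposite internal forces ±P in the two members. Since α_{bronze} > α_{concrete}, heating drives the bronze into compression and the concrete into tension.
Setting the final lengths equal and cancelling L: (α₁ − α₂)ΔT = P/(A₁E₁) + P/(A₂E₂).
|α₁ − α₂|·ΔT = 7.2×10⁻⁶ × 89 = 0.0006408.
1/(A₁E₁) + 1/(A₂E₂) = 1/(400×102×10³) + 1/(2125×26×10³) = 4.261×10⁻⁸ N⁻¹.
P = 0.0006408 / 4.261×10⁻⁸ = 15040 N = 15.04 kN.
σ_{concrete} = P/A₂ = 15040/2125 = 7.077 MPa, tensile.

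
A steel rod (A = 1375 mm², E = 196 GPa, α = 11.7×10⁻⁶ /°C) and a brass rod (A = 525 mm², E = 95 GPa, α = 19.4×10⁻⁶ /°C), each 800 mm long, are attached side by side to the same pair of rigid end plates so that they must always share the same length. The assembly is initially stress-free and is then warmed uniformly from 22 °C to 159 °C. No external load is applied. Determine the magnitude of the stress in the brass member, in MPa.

σ ≈ 84.6 MPa (compressive)

Equilibrium of a rigid end plate with no external load gives equal and opposite internal forces ±P in the two members. Since α_{brass} > α_{steel}, heating drives the brass into compression and the steel into tension.
Setting the final lengths equal and cancelling L: (α₁ − α₂)ΔT = P/(A₁E₁) + P/(A₂E₂).
|α₁ − α₂|·ΔT = 7.7×10⁻⁶ × 137 = 0.001055.
1/(A₁E₁) + 1/(A₂E₂) = 1/(1375×196×10³) + 1/(525×95×10³) = 2.376×10⁻⁸ N⁻¹.
So P = 0.001055 / 2.376×10⁻⁸ = 44.4 kN.
σ_{brass} = P/A₂ = 44400/525 = 84.57 MPa, compressive.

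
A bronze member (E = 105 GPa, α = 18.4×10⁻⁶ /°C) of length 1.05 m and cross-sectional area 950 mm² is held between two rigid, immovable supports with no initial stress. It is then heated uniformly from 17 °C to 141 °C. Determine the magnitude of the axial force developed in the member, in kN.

Full restraint means ε = 0, so the stress is σ = EαΔT = 105×10³ × 18.4×10⁻⁶ × 124 = 239.6 MPa.
P = AEαΔT = 950 × 105×10³ × 18.4×10⁻⁶ × 124 = 227.6 kN (compressive).

P ≈ 228 kN (compressive)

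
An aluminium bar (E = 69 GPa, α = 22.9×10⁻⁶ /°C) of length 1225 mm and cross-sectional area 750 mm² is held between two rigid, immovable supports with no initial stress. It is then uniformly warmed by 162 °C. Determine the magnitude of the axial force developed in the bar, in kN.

With zero net strain, σ = E·αΔT = 69 GPa × 22.9×10⁻⁶ × 162 = 256 MPa.
P = AEαΔT = 750 × 69×10³ × 22.9×10⁻⁶ × 162 = 192 kN (compressive).

P ≈ 192 kN (compressive)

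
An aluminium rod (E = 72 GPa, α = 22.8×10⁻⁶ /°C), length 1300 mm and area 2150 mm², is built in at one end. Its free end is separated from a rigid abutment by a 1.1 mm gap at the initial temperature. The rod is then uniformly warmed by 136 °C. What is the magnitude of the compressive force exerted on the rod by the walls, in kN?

P ≈ 349 kN

Unrestrained expansion: δ_free = αΔT L = 22.8×10⁻⁶ × 136 × 1300 = 4.031 mm.
The gap closes (δ_free > 1.1 mm) and the wall then resists a further 4.031 − 1.1 = 2.931 mm of expansion.
Compatibility: PL/(AE) = 2.931 mm, so σ = P/A = E × (2.931/1300) = 162.3 MPa.
P = σA = 162.3 × 2150 = 349 kN.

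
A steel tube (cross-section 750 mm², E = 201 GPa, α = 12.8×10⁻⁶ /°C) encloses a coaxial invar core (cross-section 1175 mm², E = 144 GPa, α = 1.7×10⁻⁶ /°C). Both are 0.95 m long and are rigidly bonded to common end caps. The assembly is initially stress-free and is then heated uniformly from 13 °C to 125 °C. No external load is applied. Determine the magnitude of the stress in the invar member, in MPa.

Both members must finish at the same length. With the larger α, the steel tends to over-expand; the plates restrain it, putting the steel in compression and the invar in tension. With no external load the two internal forces are equal and opposite, magnitude P.
Compatibility of the two members (thermal + elastic change equal): (α₁ − α₂)ΔT = P·[1/(A₁E₁) + 1/(A₂E₂)].
|α₁ − α₂|·ΔT = 11.1×10⁻⁶ × 112 = 0.001243.
1/(A₁E₁) + 1/(A₂E₂) = 1/(750×201×10³) + 1/(1175×144×10³) = 1.254×10⁻⁸ N⁻¹.
P = 0.001243 / 1.254×10⁻⁸ = 99110 N = 99.11 kN.
σ_{invar} = P/A₂ = 99110/1175 = 84.35 MPa, tensile.

σ ≈ 84.3 MPa (tensile)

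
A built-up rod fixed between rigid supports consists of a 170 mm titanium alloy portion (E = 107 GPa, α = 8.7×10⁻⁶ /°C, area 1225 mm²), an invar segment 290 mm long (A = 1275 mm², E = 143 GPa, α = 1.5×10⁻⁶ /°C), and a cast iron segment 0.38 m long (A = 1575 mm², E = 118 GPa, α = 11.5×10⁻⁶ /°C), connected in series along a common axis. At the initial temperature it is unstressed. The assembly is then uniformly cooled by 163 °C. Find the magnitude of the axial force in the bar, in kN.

If the supports were absent, the total length change would be Σ αᵢΔT Lᵢ = 8.7×10⁻⁶×163×170 + 1.5×10⁻⁶×163×290 + 11.5×10⁻⁶×163×380 = 1.024 mm.
Since the ends are fixed, an axial force P builds up, equal in every segment, with P · Σ Lᵢ/(AᵢEᵢ) = δ_free.
Σ Lᵢ/(AᵢEᵢ) = 170/(1225×107×10³) + 290/(1275×143×10³) + 380/(1575×118×10³) = 4.932×10⁻⁶ mm/N.
So P = 1.024 / 4.932×10⁻⁶ = 207.7 kN, tensile.

P ≈ 208 kN (tensile)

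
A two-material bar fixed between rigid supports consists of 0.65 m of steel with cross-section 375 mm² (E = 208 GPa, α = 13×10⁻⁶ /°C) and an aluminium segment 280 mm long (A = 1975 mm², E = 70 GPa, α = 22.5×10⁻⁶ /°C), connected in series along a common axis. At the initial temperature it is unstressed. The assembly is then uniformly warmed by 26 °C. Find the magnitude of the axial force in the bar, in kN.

P ≈ 37 kN (compressive)

If the supports were absent, the total length change would be Σ αᵢΔT Lᵢ = 13×10⁻⁶×26×650 + 22.5×10⁻⁶×26×280 = 0.3835 mm.
Since the ends are fixed, an axial force P builds up, equal in every segment, with P · Σ Lᵢ/(AᵢEᵢ) = δ_free.
Σ Lᵢ/(AᵢEᵢ) = 650/(375×208×10³) + 280/(1975×70×10³) = 1.036×10⁻⁵ mm/N.
Hence P = δ_free / Σ(L/AE) = 0.3835/1.036×10⁻⁵ = 37.02 kN (compressive).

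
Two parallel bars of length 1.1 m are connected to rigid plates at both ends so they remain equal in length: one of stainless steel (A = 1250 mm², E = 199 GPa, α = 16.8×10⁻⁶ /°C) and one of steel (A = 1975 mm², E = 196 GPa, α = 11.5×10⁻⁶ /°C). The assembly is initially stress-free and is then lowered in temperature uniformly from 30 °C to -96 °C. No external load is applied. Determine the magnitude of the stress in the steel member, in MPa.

σ ≈ 51.2 MPa (compressive)

Both members must finish at the same length. With the larger α, the stainless steel tends to over-contract; the plates restrain it, putting the stainless steel in tension and the steel in compression. With no external load the two internal forces are equal and opposite, magnitude P.
Compatibility of the two members (thermal + elastic change equal): (α₁ − α₂)ΔT = P·[1/(A₁E₁) + 1/(A₂E₂)].
|α₁ − α₂|·ΔT = 5.3×10⁻⁶ × 126 = 0.0006678.
1/(A₁E₁) + 1/(A₂E₂) = 1/(1250×199×10³) + 1/(1975×196×10³) = 6.603×10⁻⁹ N⁻¹.
So P = 0.0006678 / 6.603×10⁻⁹ = 101.1 kN.
σ_{steel} = P/A₂ = 101100/1975 = 51.2 MPa, compressive.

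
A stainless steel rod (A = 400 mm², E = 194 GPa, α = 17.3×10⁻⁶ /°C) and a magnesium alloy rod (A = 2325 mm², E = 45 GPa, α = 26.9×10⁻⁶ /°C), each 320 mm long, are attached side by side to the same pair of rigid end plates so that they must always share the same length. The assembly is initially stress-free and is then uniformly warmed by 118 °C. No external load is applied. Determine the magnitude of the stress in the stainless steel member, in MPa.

Both members must finish at the same length. With the larger α, the magnesium alloy tends to over-expand; the plates restrain it, putting the magnesium alloy in compression and the stainless steel in tension. With no external load the two internal forces are equal and opposite, magnitude P.
Setting the final lengths equal and cancelling L: (α₁ − α₂)ΔT = P/(A₁E₁) + P/(A₂E₂).
|α₁ − α₂|·ΔT = 9.6×10⁻⁶ × 118 = 0.001133.
1/(A₁E₁) + 1/(A₂E₂) = 1/(400×194×10³) + 1/(2325×45×10³) = 2.244×10⁻⁸ N⁻¹.
So P = 0.001133 / 2.244×10⁻⁸ = 50.47 kN.
σ_{stainless steel} = P/A₁ = 50470/400 = 126.2 MPa, tensile.

σ ≈ 126 MPa (tensile)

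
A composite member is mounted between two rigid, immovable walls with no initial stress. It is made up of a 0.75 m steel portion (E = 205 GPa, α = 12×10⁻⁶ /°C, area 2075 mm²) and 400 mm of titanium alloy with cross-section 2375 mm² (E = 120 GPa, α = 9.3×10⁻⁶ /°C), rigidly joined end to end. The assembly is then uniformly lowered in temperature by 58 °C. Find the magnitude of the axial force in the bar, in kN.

P ≈ 233 kN (tensile)

If the supports were absent, the total length change would be Σ αᵢΔT Lᵢ = 12×10⁻⁶×58×750 + 9.3×10⁻⁶×58×400 = 0.7378 mm.
The walls prevent any net length change, so an axial force P (same in every segment) develops. Compatibility: P · Σ Lᵢ/(AᵢEᵢ) = δ_free.
Σ Lᵢ/(AᵢEᵢ) = 750/(2075×205×10³) + 400/(2375×120×10³) = 3.167×10⁻⁶ mm/N.
Hence P = δ_free / Σ(L/AE) = 0.7378/3.167×10⁻⁶ = 233 kN (tensile).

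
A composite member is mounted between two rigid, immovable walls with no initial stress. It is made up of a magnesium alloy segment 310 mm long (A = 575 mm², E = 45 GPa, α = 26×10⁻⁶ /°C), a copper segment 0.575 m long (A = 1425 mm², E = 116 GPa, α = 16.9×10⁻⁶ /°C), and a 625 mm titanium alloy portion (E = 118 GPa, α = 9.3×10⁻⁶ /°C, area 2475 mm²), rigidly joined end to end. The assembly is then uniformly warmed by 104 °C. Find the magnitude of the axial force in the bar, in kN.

With the walls removed the bar would change length by δ_free = Σ αᵢΔT Lᵢ = 26×10⁻⁶×104×310 + 16.9×10⁻⁶×104×575 + 9.3×10⁻⁶×104×625 = 2.453 mm.
The walls prevent any net length change, so an axial force P (same in every segment) develops. Compatibility: P · Σ Lᵢ/(AᵢEᵢ) = δ_free.
The series flexibility is Σ Lᵢ/(AᵢEᵢ) = 310/(575×45×10³) + 575/(1425×116×10³) + 625/(2475×118×10³) = 1.76×10⁻⁵ mm/N.
Hence P = δ_free / Σ(L/AE) = 2.453/1.76×10⁻⁵ = 139.4 kN (compressive).

P ≈ 139 kN (compressive)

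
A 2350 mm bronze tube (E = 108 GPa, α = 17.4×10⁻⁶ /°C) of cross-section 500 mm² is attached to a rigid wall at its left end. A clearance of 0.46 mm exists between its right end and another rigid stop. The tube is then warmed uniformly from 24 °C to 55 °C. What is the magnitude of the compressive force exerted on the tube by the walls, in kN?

P ≈ 18.6 kN

If the wall were absent the tube would grow by αΔT L = 17.4×10⁻⁶ × 31 × 2350 = 1.268 mm.
This exceeds the 0.46 mm gap, so the wall pushes back. The portion of expansion that must be recovered elastically is δ_free − gap = 1.268 − 0.46 = 0.8076 mm.
That suppressed elongation corresponds to σ = E·Δ/L = 108×10³ × 0.8076/2350 = 37.11 MPa.
Force on the wall = σA = 37.11 × 500 mm² = 18.56 kN.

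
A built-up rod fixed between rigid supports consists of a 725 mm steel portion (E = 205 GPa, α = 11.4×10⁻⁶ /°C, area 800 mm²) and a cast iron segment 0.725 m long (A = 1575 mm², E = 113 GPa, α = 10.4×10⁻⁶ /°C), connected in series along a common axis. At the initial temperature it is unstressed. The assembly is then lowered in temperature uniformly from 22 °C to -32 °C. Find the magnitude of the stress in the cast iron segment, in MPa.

σ ≈ 63.8 MPa (tensile)

If the supports were absent, the total length change would be Σ αᵢΔT Lᵢ = 11.4×10⁻⁶×54×725 + 10.4×10⁻⁶×54×725 = 0.8535 mm.
Since the ends are fixed, an axial force P builds up, equal in every segment, with P · Σ Lᵢ/(AᵢEᵢ) = δ_free.
Σ Lᵢ/(AᵢEᵢ) = 725/(800×205×10³) + 725/(1575×113×10³) = 8.494×10⁻⁶ mm/N.
P = 0.8535 / 8.494×10⁻⁶ = 100500 N = 100.5 kN, tensile.
σ_{cast iron} = P / A = 100500 / 1575 = 63.79 MPa.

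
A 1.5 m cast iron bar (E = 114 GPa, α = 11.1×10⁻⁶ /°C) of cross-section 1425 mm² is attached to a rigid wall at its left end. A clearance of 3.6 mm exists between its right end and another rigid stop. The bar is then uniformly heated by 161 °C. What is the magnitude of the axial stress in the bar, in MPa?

σ ≈ 0 MPa

Unrestrained expansion: δ_free = αΔT L = 11.1×10⁻⁶ × 161 × 1500 = 2.681 mm.
Since δ_free = 2.68 mm is less than the 3.6 mm gap, the bar never touches the wall. No axial force develops.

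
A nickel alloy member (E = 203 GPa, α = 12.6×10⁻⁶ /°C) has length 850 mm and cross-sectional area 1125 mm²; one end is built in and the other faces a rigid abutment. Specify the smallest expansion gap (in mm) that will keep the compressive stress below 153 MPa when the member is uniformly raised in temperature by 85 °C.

g ≈ 0.27 mm

With no wall the member would lengthen by αΔT L = 12.6×10⁻⁶ × 85 × 850 = 0.9103 mm.
At the allowable stress the elastic shortening the wall may impose is σL/E = 153 × 850 / (203×10³) = 0.6406 mm.
So the gap has to take up the difference, g_min = δ_free − σL/E = 0.9103 − 0.6406 = 0.2697 mm.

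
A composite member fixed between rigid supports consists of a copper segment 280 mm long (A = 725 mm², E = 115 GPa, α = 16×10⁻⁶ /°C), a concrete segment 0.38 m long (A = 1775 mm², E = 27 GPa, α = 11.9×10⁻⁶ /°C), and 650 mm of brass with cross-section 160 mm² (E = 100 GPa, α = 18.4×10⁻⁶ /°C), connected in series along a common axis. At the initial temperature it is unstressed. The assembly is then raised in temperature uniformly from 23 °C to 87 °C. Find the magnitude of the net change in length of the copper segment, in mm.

With the walls removed the bar would change length by δ_free = Σ αᵢΔT Lᵢ = 16×10⁻⁶×64×280 + 11.9×10⁻⁶×64×380 + 18.4×10⁻⁶×64×650 = 1.342 mm.
Since the ends are fixed, an axial force P builds up, equal in every segment, with P · Σ Lᵢ/(AᵢEᵢ) = δ_free.
Σ Lᵢ/(AᵢEᵢ) = 280/(725×115×10³) + 380/(1775×27×10³) + 650/(160×100×10³) = 5.191×10⁻⁵ mm/N.
P = 1.342 / 5.191×10⁻⁵ = 25840 N = 25.84 kN, compressive.
For the copper segment, free thermal change = 16×10⁻⁶×64×280 = 0.2867 mm and elastic change from P = 25840×280/(725×115×10³) = 0.08679 mm; these oppose, so the net change is 0.2 mm (segment lengthens).

|ΔL| ≈ 0.2 mm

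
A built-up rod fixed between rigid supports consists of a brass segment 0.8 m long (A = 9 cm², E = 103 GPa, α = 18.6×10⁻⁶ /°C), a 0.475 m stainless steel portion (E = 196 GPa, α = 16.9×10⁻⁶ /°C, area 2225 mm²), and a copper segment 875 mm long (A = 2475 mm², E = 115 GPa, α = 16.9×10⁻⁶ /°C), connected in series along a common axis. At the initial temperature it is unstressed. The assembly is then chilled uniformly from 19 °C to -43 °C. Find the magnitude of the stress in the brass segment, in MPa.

Free thermal contraction of the whole bar: Σ αᵢΔT Lᵢ = 18.6×10⁻⁶×62×800 + 16.9×10⁻⁶×62×475 + 16.9×10⁻⁶×62×875 = 2.337 mm.
The rigid supports impose zero overall length change; the single axial force P common to all segments must satisfy P Σ Lᵢ/(AᵢEᵢ) = δ_free.
Σ Lᵢ/(AᵢEᵢ) = 800/(900×103×10³) + 475/(2225×196×10³) + 875/(2475×115×10³) = 1.279×10⁻⁵ mm/N.
Hence P = δ_free / Σ(L/AE) = 2.337/1.279×10⁻⁵ = 182.7 kN (tensile).
σ_{brass} = P / A = 182700 / 900 = 203 MPa.

σ ≈ 203 MPa (tensile)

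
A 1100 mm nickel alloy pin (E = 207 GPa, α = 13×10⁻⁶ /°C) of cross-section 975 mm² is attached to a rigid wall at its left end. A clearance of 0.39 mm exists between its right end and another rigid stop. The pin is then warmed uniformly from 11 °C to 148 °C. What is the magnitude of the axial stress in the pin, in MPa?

Unrestrained expansion: δ_free = αΔT L = 13×10⁻⁶ × 137 × 1100 = 1.959 mm.
This exceeds the 0.39 mm gap, so the wall pushes back. The portion of expansion that must be recovered elastically is δ_free − gap = 1.959 − 0.39 = 1.569 mm.
That suppressed elongation corresponds to σ = E·Δ/L = 207×10³ × 1.569/1100 = 295.3 MPa.

σ ≈ 295 MPa (compressive)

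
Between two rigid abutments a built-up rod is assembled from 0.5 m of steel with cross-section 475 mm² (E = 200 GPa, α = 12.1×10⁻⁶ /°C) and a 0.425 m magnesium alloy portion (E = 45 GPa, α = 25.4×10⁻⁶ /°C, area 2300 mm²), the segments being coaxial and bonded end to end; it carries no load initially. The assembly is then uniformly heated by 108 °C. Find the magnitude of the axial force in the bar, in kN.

P ≈ 194 kN (compressive)

With the walls removed the bar would change length by δ_free = Σ αᵢΔT Lᵢ = 12.1×10⁻⁶×108×500 + 25.4×10⁻⁶×108×425 = 1.819 mm.
The rigid supports impose zero overall length change; the single axial force P common to all segments must satisfy P Σ Lᵢ/(AᵢEᵢ) = δ_free.
Σ Lᵢ/(AᵢEᵢ) = 500/(475×200×10³) + 425/(2300×45×10³) = 9.369×10⁻⁶ mm/N.
P = 1.819 / 9.369×10⁻⁶ = 194200 N = 194.2 kN, compressive.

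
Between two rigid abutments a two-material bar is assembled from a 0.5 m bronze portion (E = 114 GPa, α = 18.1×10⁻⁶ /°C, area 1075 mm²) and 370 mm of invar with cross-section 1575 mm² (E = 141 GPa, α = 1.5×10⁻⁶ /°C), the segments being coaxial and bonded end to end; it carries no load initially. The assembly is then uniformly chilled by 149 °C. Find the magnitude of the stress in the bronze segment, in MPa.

With the walls removed the bar would change length by δ_free = Σ αᵢΔT Lᵢ = 18.1×10⁻⁶×149×500 + 1.5×10⁻⁶×149×370 = 1.431 mm.
The walls prevent any net length change, so an axial force P (same in every segment) develops. Compatibility: P · Σ Lᵢ/(AᵢEᵢ) = δ_free.
Σ Lᵢ/(AᵢEᵢ) = 500/(1075×114×10³) + 370/(1575×141×10³) = 5.746×10⁻⁶ mm/N.
P = 1.431 / 5.746×10⁻⁶ = 249100 N = 249.1 kN, tensile.
σ_{bronze} = P / A = 249100 / 1075 = 231.7 MPa.

σ ≈ 232 MPa (tensile)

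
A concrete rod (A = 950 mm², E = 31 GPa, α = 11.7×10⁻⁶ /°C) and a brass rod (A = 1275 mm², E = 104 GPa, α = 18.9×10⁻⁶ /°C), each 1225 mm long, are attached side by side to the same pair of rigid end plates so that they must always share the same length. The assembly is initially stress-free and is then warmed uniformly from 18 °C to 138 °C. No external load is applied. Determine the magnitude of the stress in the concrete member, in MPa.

σ ≈ 21.9 MPa (tensile)

Equilibrium of a rigid end plate with no external load gives equal and opposite internal forces ±P in the two members. Since α_{brass} > α_{concrete}, heating drives the brass into compression and the concrete into tension.
Compatibility of the two members (thermal + elastic change equal): (α₁ − α₂)ΔT = P·[1/(A₁E₁) + 1/(A₂E₂)].
|α₁ − α₂|·ΔT = 7.2×10⁻⁶ × 120 = 0.000864.
1/(A₁E₁) + 1/(A₂E₂) = 1/(950×31×10³) + 1/(1275×104×10³) = 4.15×10⁻⁸ N⁻¹.
P = 0.000864 / 4.15×10⁻⁸ = 20820 N = 20.82 kN.
σ_{concrete} = P/A₁ = 20820/950 = 21.92 MPa, tensile.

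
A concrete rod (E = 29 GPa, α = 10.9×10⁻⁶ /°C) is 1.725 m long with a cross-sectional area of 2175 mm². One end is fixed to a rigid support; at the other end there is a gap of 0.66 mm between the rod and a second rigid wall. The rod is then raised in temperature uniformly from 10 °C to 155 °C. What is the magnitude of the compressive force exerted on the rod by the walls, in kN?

If the wall were absent the rod would grow by αΔT L = 10.9×10⁻⁶ × 145 × 1725 = 2.726 mm.
The gap closes (δ_free > 0.66 mm) and the wall then resists a further 2.726 − 0.66 = 2.066 mm of expansion.
Compatibility: PL/(AE) = 2.066 mm, so σ = P/A = E × (2.066/1725) = 34.74 MPa.
Force on the wall = σA = 34.74 × 2175 mm² = 75.56 kN.

P ≈ 75.6 kN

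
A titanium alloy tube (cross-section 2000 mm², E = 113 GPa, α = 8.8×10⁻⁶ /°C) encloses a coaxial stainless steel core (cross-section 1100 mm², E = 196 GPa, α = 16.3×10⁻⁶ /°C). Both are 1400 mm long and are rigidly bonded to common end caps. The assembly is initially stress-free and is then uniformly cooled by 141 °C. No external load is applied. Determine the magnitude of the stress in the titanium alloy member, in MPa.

Both members must finish at the same length. With the larger α, the stainless steel tends to over-contract; the plates restrain it, putting the stainless steel in tension and the titanium alloy in compression. With no external load the two internal forces are equal and opposite, magnitude P.
Equating the net (thermal + elastic) strains gives |α₁ − α₂|·ΔT = P·[1/(A₁E₁) + 1/(A₂E₂)].
|α₁ − α₂|·ΔT = 7.5×10⁻⁶ × 141 = 0.001057.
1/(A₁E₁) + 1/(A₂E₂) = 1/(2000×113×10³) + 1/(1100×196×10³) = 9.063×10⁻⁹ N⁻¹.
P = 0.001057 / 9.063×10⁻⁹ = 116700 N = 116.7 kN.
σ_{titanium alloy} = P/A₁ = 116700/2000 = 58.34 MPa, compressive.

σ ≈ 58.3 MPa (compressive)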